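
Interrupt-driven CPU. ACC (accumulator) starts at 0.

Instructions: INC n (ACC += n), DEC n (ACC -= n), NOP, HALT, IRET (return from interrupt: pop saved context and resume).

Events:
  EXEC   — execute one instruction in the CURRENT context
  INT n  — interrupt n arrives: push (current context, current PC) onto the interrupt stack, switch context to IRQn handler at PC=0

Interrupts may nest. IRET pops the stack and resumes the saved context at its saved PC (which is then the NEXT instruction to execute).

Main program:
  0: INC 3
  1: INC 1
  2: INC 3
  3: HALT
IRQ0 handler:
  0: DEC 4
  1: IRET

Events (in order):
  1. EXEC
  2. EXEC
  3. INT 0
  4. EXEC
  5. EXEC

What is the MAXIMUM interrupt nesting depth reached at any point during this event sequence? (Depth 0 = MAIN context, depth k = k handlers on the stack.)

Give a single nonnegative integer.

Event 1 (EXEC): [MAIN] PC=0: INC 3 -> ACC=3 [depth=0]
Event 2 (EXEC): [MAIN] PC=1: INC 1 -> ACC=4 [depth=0]
Event 3 (INT 0): INT 0 arrives: push (MAIN, PC=2), enter IRQ0 at PC=0 (depth now 1) [depth=1]
Event 4 (EXEC): [IRQ0] PC=0: DEC 4 -> ACC=0 [depth=1]
Event 5 (EXEC): [IRQ0] PC=1: IRET -> resume MAIN at PC=2 (depth now 0) [depth=0]
Max depth observed: 1

Answer: 1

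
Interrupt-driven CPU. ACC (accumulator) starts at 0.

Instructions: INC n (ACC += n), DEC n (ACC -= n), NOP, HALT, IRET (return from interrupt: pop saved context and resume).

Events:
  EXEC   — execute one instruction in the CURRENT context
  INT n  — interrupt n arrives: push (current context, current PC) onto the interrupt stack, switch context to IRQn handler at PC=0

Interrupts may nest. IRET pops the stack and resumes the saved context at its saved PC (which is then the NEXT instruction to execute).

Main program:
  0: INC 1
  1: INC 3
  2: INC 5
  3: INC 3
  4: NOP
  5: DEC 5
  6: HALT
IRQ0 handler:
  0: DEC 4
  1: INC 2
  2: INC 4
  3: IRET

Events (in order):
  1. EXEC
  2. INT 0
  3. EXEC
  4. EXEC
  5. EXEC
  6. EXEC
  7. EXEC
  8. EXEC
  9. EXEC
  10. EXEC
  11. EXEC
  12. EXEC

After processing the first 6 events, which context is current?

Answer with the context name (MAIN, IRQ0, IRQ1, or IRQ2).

Event 1 (EXEC): [MAIN] PC=0: INC 1 -> ACC=1
Event 2 (INT 0): INT 0 arrives: push (MAIN, PC=1), enter IRQ0 at PC=0 (depth now 1)
Event 3 (EXEC): [IRQ0] PC=0: DEC 4 -> ACC=-3
Event 4 (EXEC): [IRQ0] PC=1: INC 2 -> ACC=-1
Event 5 (EXEC): [IRQ0] PC=2: INC 4 -> ACC=3
Event 6 (EXEC): [IRQ0] PC=3: IRET -> resume MAIN at PC=1 (depth now 0)

Answer: MAIN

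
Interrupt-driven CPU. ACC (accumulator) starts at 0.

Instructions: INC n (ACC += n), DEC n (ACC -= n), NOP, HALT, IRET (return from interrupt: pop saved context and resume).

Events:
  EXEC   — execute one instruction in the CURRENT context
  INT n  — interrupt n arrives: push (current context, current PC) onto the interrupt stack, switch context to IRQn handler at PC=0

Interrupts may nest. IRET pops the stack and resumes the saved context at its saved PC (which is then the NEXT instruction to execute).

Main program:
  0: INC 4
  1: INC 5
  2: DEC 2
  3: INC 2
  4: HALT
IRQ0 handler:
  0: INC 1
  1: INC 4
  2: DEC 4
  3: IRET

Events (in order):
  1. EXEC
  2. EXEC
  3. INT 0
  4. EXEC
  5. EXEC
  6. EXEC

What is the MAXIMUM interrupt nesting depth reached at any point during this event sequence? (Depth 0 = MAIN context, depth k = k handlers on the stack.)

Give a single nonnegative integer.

Answer: 1

Derivation:
Event 1 (EXEC): [MAIN] PC=0: INC 4 -> ACC=4 [depth=0]
Event 2 (EXEC): [MAIN] PC=1: INC 5 -> ACC=9 [depth=0]
Event 3 (INT 0): INT 0 arrives: push (MAIN, PC=2), enter IRQ0 at PC=0 (depth now 1) [depth=1]
Event 4 (EXEC): [IRQ0] PC=0: INC 1 -> ACC=10 [depth=1]
Event 5 (EXEC): [IRQ0] PC=1: INC 4 -> ACC=14 [depth=1]
Event 6 (EXEC): [IRQ0] PC=2: DEC 4 -> ACC=10 [depth=1]
Max depth observed: 1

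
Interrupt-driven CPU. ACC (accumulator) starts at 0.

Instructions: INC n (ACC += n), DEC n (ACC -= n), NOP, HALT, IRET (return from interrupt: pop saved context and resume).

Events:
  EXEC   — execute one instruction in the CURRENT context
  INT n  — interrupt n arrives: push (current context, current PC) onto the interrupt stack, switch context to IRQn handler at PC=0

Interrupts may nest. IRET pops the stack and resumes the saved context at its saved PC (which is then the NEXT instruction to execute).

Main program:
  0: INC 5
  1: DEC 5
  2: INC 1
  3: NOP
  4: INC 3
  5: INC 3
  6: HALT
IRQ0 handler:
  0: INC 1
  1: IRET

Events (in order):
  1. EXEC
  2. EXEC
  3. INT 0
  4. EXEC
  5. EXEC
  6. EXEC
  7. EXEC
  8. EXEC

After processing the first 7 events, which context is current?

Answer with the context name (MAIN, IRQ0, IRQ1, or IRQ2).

Answer: MAIN

Derivation:
Event 1 (EXEC): [MAIN] PC=0: INC 5 -> ACC=5
Event 2 (EXEC): [MAIN] PC=1: DEC 5 -> ACC=0
Event 3 (INT 0): INT 0 arrives: push (MAIN, PC=2), enter IRQ0 at PC=0 (depth now 1)
Event 4 (EXEC): [IRQ0] PC=0: INC 1 -> ACC=1
Event 5 (EXEC): [IRQ0] PC=1: IRET -> resume MAIN at PC=2 (depth now 0)
Event 6 (EXEC): [MAIN] PC=2: INC 1 -> ACC=2
Event 7 (EXEC): [MAIN] PC=3: NOP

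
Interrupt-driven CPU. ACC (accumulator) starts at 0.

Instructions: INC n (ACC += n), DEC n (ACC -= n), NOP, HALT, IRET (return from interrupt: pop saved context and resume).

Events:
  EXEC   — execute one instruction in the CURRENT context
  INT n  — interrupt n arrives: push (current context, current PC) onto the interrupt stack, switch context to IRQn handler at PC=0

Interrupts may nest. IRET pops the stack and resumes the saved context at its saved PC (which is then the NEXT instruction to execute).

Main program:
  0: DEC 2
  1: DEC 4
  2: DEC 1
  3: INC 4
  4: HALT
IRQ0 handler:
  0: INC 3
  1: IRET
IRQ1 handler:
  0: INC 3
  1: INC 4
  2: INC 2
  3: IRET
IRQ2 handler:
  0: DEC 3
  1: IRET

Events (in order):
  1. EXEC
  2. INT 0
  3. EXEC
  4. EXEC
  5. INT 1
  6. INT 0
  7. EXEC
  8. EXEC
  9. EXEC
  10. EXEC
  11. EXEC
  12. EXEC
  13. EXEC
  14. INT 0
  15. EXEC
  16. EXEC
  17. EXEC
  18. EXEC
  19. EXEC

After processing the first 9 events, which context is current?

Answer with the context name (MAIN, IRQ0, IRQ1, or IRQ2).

Answer: IRQ1

Derivation:
Event 1 (EXEC): [MAIN] PC=0: DEC 2 -> ACC=-2
Event 2 (INT 0): INT 0 arrives: push (MAIN, PC=1), enter IRQ0 at PC=0 (depth now 1)
Event 3 (EXEC): [IRQ0] PC=0: INC 3 -> ACC=1
Event 4 (EXEC): [IRQ0] PC=1: IRET -> resume MAIN at PC=1 (depth now 0)
Event 5 (INT 1): INT 1 arrives: push (MAIN, PC=1), enter IRQ1 at PC=0 (depth now 1)
Event 6 (INT 0): INT 0 arrives: push (IRQ1, PC=0), enter IRQ0 at PC=0 (depth now 2)
Event 7 (EXEC): [IRQ0] PC=0: INC 3 -> ACC=4
Event 8 (EXEC): [IRQ0] PC=1: IRET -> resume IRQ1 at PC=0 (depth now 1)
Event 9 (EXEC): [IRQ1] PC=0: INC 3 -> ACC=7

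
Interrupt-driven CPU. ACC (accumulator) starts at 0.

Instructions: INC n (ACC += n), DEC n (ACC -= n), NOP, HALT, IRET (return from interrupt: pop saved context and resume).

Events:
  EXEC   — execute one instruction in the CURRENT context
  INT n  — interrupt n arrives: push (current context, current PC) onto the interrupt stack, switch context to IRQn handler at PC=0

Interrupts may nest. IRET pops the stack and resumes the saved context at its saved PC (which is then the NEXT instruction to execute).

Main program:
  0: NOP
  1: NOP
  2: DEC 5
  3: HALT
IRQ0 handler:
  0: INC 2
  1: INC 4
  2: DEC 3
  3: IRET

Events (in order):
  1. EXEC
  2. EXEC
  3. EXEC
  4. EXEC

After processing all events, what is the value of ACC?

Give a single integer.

Event 1 (EXEC): [MAIN] PC=0: NOP
Event 2 (EXEC): [MAIN] PC=1: NOP
Event 3 (EXEC): [MAIN] PC=2: DEC 5 -> ACC=-5
Event 4 (EXEC): [MAIN] PC=3: HALT

Answer: -5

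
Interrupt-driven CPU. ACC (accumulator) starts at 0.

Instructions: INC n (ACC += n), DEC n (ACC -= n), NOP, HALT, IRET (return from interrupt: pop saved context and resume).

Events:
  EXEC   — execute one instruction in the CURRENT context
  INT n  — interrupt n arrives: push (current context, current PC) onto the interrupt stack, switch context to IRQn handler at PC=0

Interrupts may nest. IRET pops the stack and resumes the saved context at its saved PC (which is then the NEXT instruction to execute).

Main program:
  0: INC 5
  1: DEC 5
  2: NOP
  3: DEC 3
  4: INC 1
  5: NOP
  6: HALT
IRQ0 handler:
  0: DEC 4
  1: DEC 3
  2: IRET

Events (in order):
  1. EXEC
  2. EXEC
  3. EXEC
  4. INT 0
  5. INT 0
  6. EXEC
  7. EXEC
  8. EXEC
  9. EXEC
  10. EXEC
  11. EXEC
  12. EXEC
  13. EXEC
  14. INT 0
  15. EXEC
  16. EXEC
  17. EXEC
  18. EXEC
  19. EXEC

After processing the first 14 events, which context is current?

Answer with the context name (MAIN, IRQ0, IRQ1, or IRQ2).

Answer: IRQ0

Derivation:
Event 1 (EXEC): [MAIN] PC=0: INC 5 -> ACC=5
Event 2 (EXEC): [MAIN] PC=1: DEC 5 -> ACC=0
Event 3 (EXEC): [MAIN] PC=2: NOP
Event 4 (INT 0): INT 0 arrives: push (MAIN, PC=3), enter IRQ0 at PC=0 (depth now 1)
Event 5 (INT 0): INT 0 arrives: push (IRQ0, PC=0), enter IRQ0 at PC=0 (depth now 2)
Event 6 (EXEC): [IRQ0] PC=0: DEC 4 -> ACC=-4
Event 7 (EXEC): [IRQ0] PC=1: DEC 3 -> ACC=-7
Event 8 (EXEC): [IRQ0] PC=2: IRET -> resume IRQ0 at PC=0 (depth now 1)
Event 9 (EXEC): [IRQ0] PC=0: DEC 4 -> ACC=-11
Event 10 (EXEC): [IRQ0] PC=1: DEC 3 -> ACC=-14
Event 11 (EXEC): [IRQ0] PC=2: IRET -> resume MAIN at PC=3 (depth now 0)
Event 12 (EXEC): [MAIN] PC=3: DEC 3 -> ACC=-17
Event 13 (EXEC): [MAIN] PC=4: INC 1 -> ACC=-16
Event 14 (INT 0): INT 0 arrives: push (MAIN, PC=5), enter IRQ0 at PC=0 (depth now 1)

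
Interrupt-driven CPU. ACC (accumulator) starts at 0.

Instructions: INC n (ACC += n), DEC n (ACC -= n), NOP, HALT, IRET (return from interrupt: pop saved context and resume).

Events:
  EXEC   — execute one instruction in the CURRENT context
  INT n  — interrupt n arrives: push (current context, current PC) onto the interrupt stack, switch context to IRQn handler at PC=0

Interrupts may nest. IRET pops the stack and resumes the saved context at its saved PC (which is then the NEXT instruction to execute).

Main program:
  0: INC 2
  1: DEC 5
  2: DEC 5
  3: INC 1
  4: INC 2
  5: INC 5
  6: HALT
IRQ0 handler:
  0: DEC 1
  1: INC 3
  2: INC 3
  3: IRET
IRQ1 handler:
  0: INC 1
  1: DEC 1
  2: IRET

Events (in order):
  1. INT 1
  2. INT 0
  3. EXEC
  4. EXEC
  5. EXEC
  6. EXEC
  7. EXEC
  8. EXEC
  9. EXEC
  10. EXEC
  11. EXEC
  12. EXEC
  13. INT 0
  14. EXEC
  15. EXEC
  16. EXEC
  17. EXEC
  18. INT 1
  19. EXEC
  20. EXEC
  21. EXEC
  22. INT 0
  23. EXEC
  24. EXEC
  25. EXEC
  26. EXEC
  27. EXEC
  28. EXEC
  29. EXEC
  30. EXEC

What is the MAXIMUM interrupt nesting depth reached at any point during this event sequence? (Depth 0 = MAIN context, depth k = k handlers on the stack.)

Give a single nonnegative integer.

Answer: 2

Derivation:
Event 1 (INT 1): INT 1 arrives: push (MAIN, PC=0), enter IRQ1 at PC=0 (depth now 1) [depth=1]
Event 2 (INT 0): INT 0 arrives: push (IRQ1, PC=0), enter IRQ0 at PC=0 (depth now 2) [depth=2]
Event 3 (EXEC): [IRQ0] PC=0: DEC 1 -> ACC=-1 [depth=2]
Event 4 (EXEC): [IRQ0] PC=1: INC 3 -> ACC=2 [depth=2]
Event 5 (EXEC): [IRQ0] PC=2: INC 3 -> ACC=5 [depth=2]
Event 6 (EXEC): [IRQ0] PC=3: IRET -> resume IRQ1 at PC=0 (depth now 1) [depth=1]
Event 7 (EXEC): [IRQ1] PC=0: INC 1 -> ACC=6 [depth=1]
Event 8 (EXEC): [IRQ1] PC=1: DEC 1 -> ACC=5 [depth=1]
Event 9 (EXEC): [IRQ1] PC=2: IRET -> resume MAIN at PC=0 (depth now 0) [depth=0]
Event 10 (EXEC): [MAIN] PC=0: INC 2 -> ACC=7 [depth=0]
Event 11 (EXEC): [MAIN] PC=1: DEC 5 -> ACC=2 [depth=0]
Event 12 (EXEC): [MAIN] PC=2: DEC 5 -> ACC=-3 [depth=0]
Event 13 (INT 0): INT 0 arrives: push (MAIN, PC=3), enter IRQ0 at PC=0 (depth now 1) [depth=1]
Event 14 (EXEC): [IRQ0] PC=0: DEC 1 -> ACC=-4 [depth=1]
Event 15 (EXEC): [IRQ0] PC=1: INC 3 -> ACC=-1 [depth=1]
Event 16 (EXEC): [IRQ0] PC=2: INC 3 -> ACC=2 [depth=1]
Event 17 (EXEC): [IRQ0] PC=3: IRET -> resume MAIN at PC=3 (depth now 0) [depth=0]
Event 18 (INT 1): INT 1 arrives: push (MAIN, PC=3), enter IRQ1 at PC=0 (depth now 1) [depth=1]
Event 19 (EXEC): [IRQ1] PC=0: INC 1 -> ACC=3 [depth=1]
Event 20 (EXEC): [IRQ1] PC=1: DEC 1 -> ACC=2 [depth=1]
Event 21 (EXEC): [IRQ1] PC=2: IRET -> resume MAIN at PC=3 (depth now 0) [depth=0]
Event 22 (INT 0): INT 0 arrives: push (MAIN, PC=3), enter IRQ0 at PC=0 (depth now 1) [depth=1]
Event 23 (EXEC): [IRQ0] PC=0: DEC 1 -> ACC=1 [depth=1]
Event 24 (EXEC): [IRQ0] PC=1: INC 3 -> ACC=4 [depth=1]
Event 25 (EXEC): [IRQ0] PC=2: INC 3 -> ACC=7 [depth=1]
Event 26 (EXEC): [IRQ0] PC=3: IRET -> resume MAIN at PC=3 (depth now 0) [depth=0]
Event 27 (EXEC): [MAIN] PC=3: INC 1 -> ACC=8 [depth=0]
Event 28 (EXEC): [MAIN] PC=4: INC 2 -> ACC=10 [depth=0]
Event 29 (EXEC): [MAIN] PC=5: INC 5 -> ACC=15 [depth=0]
Event 30 (EXEC): [MAIN] PC=6: HALT [depth=0]
Max depth observed: 2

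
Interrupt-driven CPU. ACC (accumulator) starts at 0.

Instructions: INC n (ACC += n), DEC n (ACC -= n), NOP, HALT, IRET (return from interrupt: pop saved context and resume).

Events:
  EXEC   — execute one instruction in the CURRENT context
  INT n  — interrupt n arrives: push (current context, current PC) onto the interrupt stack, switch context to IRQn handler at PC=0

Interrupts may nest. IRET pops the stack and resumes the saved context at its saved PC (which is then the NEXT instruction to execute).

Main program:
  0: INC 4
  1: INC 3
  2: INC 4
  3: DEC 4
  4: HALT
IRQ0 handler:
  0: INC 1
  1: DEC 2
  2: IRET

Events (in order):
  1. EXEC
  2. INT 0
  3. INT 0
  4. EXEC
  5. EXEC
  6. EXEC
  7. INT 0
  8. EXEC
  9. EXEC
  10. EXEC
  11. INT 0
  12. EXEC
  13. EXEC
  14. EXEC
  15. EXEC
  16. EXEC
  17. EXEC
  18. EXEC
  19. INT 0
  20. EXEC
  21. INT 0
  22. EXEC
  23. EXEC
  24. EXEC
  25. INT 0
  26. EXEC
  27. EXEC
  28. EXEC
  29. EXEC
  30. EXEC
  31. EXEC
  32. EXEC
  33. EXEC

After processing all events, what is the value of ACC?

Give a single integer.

Event 1 (EXEC): [MAIN] PC=0: INC 4 -> ACC=4
Event 2 (INT 0): INT 0 arrives: push (MAIN, PC=1), enter IRQ0 at PC=0 (depth now 1)
Event 3 (INT 0): INT 0 arrives: push (IRQ0, PC=0), enter IRQ0 at PC=0 (depth now 2)
Event 4 (EXEC): [IRQ0] PC=0: INC 1 -> ACC=5
Event 5 (EXEC): [IRQ0] PC=1: DEC 2 -> ACC=3
Event 6 (EXEC): [IRQ0] PC=2: IRET -> resume IRQ0 at PC=0 (depth now 1)
Event 7 (INT 0): INT 0 arrives: push (IRQ0, PC=0), enter IRQ0 at PC=0 (depth now 2)
Event 8 (EXEC): [IRQ0] PC=0: INC 1 -> ACC=4
Event 9 (EXEC): [IRQ0] PC=1: DEC 2 -> ACC=2
Event 10 (EXEC): [IRQ0] PC=2: IRET -> resume IRQ0 at PC=0 (depth now 1)
Event 11 (INT 0): INT 0 arrives: push (IRQ0, PC=0), enter IRQ0 at PC=0 (depth now 2)
Event 12 (EXEC): [IRQ0] PC=0: INC 1 -> ACC=3
Event 13 (EXEC): [IRQ0] PC=1: DEC 2 -> ACC=1
Event 14 (EXEC): [IRQ0] PC=2: IRET -> resume IRQ0 at PC=0 (depth now 1)
Event 15 (EXEC): [IRQ0] PC=0: INC 1 -> ACC=2
Event 16 (EXEC): [IRQ0] PC=1: DEC 2 -> ACC=0
Event 17 (EXEC): [IRQ0] PC=2: IRET -> resume MAIN at PC=1 (depth now 0)
Event 18 (EXEC): [MAIN] PC=1: INC 3 -> ACC=3
Event 19 (INT 0): INT 0 arrives: push (MAIN, PC=2), enter IRQ0 at PC=0 (depth now 1)
Event 20 (EXEC): [IRQ0] PC=0: INC 1 -> ACC=4
Event 21 (INT 0): INT 0 arrives: push (IRQ0, PC=1), enter IRQ0 at PC=0 (depth now 2)
Event 22 (EXEC): [IRQ0] PC=0: INC 1 -> ACC=5
Event 23 (EXEC): [IRQ0] PC=1: DEC 2 -> ACC=3
Event 24 (EXEC): [IRQ0] PC=2: IRET -> resume IRQ0 at PC=1 (depth now 1)
Event 25 (INT 0): INT 0 arrives: push (IRQ0, PC=1), enter IRQ0 at PC=0 (depth now 2)
Event 26 (EXEC): [IRQ0] PC=0: INC 1 -> ACC=4
Event 27 (EXEC): [IRQ0] PC=1: DEC 2 -> ACC=2
Event 28 (EXEC): [IRQ0] PC=2: IRET -> resume IRQ0 at PC=1 (depth now 1)
Event 29 (EXEC): [IRQ0] PC=1: DEC 2 -> ACC=0
Event 30 (EXEC): [IRQ0] PC=2: IRET -> resume MAIN at PC=2 (depth now 0)
Event 31 (EXEC): [MAIN] PC=2: INC 4 -> ACC=4
Event 32 (EXEC): [MAIN] PC=3: DEC 4 -> ACC=0
Event 33 (EXEC): [MAIN] PC=4: HALT

Answer: 0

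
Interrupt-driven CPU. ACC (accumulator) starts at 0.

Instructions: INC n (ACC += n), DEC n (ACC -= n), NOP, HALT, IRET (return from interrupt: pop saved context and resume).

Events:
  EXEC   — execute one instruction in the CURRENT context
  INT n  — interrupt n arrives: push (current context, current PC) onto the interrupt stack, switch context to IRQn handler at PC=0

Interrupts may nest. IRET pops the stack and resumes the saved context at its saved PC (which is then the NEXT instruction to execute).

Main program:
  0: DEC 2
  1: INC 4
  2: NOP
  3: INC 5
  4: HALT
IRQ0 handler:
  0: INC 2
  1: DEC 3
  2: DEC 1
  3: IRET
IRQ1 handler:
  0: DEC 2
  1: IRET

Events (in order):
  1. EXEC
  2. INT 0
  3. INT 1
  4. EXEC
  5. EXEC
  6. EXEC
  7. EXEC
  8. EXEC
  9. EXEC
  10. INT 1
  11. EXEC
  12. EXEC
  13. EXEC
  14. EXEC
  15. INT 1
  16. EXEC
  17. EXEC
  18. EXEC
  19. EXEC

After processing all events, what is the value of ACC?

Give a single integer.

Event 1 (EXEC): [MAIN] PC=0: DEC 2 -> ACC=-2
Event 2 (INT 0): INT 0 arrives: push (MAIN, PC=1), enter IRQ0 at PC=0 (depth now 1)
Event 3 (INT 1): INT 1 arrives: push (IRQ0, PC=0), enter IRQ1 at PC=0 (depth now 2)
Event 4 (EXEC): [IRQ1] PC=0: DEC 2 -> ACC=-4
Event 5 (EXEC): [IRQ1] PC=1: IRET -> resume IRQ0 at PC=0 (depth now 1)
Event 6 (EXEC): [IRQ0] PC=0: INC 2 -> ACC=-2
Event 7 (EXEC): [IRQ0] PC=1: DEC 3 -> ACC=-5
Event 8 (EXEC): [IRQ0] PC=2: DEC 1 -> ACC=-6
Event 9 (EXEC): [IRQ0] PC=3: IRET -> resume MAIN at PC=1 (depth now 0)
Event 10 (INT 1): INT 1 arrives: push (MAIN, PC=1), enter IRQ1 at PC=0 (depth now 1)
Event 11 (EXEC): [IRQ1] PC=0: DEC 2 -> ACC=-8
Event 12 (EXEC): [IRQ1] PC=1: IRET -> resume MAIN at PC=1 (depth now 0)
Event 13 (EXEC): [MAIN] PC=1: INC 4 -> ACC=-4
Event 14 (EXEC): [MAIN] PC=2: NOP
Event 15 (INT 1): INT 1 arrives: push (MAIN, PC=3), enter IRQ1 at PC=0 (depth now 1)
Event 16 (EXEC): [IRQ1] PC=0: DEC 2 -> ACC=-6
Event 17 (EXEC): [IRQ1] PC=1: IRET -> resume MAIN at PC=3 (depth now 0)
Event 18 (EXEC): [MAIN] PC=3: INC 5 -> ACC=-1
Event 19 (EXEC): [MAIN] PC=4: HALT

Answer: -1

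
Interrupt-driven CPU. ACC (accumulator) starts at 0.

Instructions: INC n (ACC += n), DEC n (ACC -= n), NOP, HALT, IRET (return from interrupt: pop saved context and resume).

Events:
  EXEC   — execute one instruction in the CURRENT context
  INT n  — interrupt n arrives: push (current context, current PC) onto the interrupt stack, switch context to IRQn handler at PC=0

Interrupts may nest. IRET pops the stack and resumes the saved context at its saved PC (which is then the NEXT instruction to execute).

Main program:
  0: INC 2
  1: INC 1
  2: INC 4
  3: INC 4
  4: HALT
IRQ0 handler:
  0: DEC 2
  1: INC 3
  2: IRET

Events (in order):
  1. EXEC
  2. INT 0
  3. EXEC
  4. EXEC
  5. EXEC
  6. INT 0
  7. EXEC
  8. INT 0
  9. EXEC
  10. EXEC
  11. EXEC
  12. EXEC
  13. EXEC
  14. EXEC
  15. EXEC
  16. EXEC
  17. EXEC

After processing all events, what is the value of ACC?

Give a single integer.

Answer: 14

Derivation:
Event 1 (EXEC): [MAIN] PC=0: INC 2 -> ACC=2
Event 2 (INT 0): INT 0 arrives: push (MAIN, PC=1), enter IRQ0 at PC=0 (depth now 1)
Event 3 (EXEC): [IRQ0] PC=0: DEC 2 -> ACC=0
Event 4 (EXEC): [IRQ0] PC=1: INC 3 -> ACC=3
Event 5 (EXEC): [IRQ0] PC=2: IRET -> resume MAIN at PC=1 (depth now 0)
Event 6 (INT 0): INT 0 arrives: push (MAIN, PC=1), enter IRQ0 at PC=0 (depth now 1)
Event 7 (EXEC): [IRQ0] PC=0: DEC 2 -> ACC=1
Event 8 (INT 0): INT 0 arrives: push (IRQ0, PC=1), enter IRQ0 at PC=0 (depth now 2)
Event 9 (EXEC): [IRQ0] PC=0: DEC 2 -> ACC=-1
Event 10 (EXEC): [IRQ0] PC=1: INC 3 -> ACC=2
Event 11 (EXEC): [IRQ0] PC=2: IRET -> resume IRQ0 at PC=1 (depth now 1)
Event 12 (EXEC): [IRQ0] PC=1: INC 3 -> ACC=5
Event 13 (EXEC): [IRQ0] PC=2: IRET -> resume MAIN at PC=1 (depth now 0)
Event 14 (EXEC): [MAIN] PC=1: INC 1 -> ACC=6
Event 15 (EXEC): [MAIN] PC=2: INC 4 -> ACC=10
Event 16 (EXEC): [MAIN] PC=3: INC 4 -> ACC=14
Event 17 (EXEC): [MAIN] PC=4: HALT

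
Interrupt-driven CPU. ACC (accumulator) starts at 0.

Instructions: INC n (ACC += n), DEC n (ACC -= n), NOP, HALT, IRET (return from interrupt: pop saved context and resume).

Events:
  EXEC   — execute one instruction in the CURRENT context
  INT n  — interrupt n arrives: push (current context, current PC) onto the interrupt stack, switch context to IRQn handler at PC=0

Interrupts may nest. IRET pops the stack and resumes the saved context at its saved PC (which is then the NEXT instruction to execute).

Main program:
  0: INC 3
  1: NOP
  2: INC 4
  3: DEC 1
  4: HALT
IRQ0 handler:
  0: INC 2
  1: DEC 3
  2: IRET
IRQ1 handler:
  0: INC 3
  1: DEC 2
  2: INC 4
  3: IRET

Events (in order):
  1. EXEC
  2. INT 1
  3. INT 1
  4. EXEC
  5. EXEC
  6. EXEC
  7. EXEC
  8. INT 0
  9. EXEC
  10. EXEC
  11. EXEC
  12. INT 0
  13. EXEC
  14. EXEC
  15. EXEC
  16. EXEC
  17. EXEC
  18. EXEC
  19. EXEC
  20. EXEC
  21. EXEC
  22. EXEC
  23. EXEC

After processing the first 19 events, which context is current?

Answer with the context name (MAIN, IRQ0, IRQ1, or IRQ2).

Event 1 (EXEC): [MAIN] PC=0: INC 3 -> ACC=3
Event 2 (INT 1): INT 1 arrives: push (MAIN, PC=1), enter IRQ1 at PC=0 (depth now 1)
Event 3 (INT 1): INT 1 arrives: push (IRQ1, PC=0), enter IRQ1 at PC=0 (depth now 2)
Event 4 (EXEC): [IRQ1] PC=0: INC 3 -> ACC=6
Event 5 (EXEC): [IRQ1] PC=1: DEC 2 -> ACC=4
Event 6 (EXEC): [IRQ1] PC=2: INC 4 -> ACC=8
Event 7 (EXEC): [IRQ1] PC=3: IRET -> resume IRQ1 at PC=0 (depth now 1)
Event 8 (INT 0): INT 0 arrives: push (IRQ1, PC=0), enter IRQ0 at PC=0 (depth now 2)
Event 9 (EXEC): [IRQ0] PC=0: INC 2 -> ACC=10
Event 10 (EXEC): [IRQ0] PC=1: DEC 3 -> ACC=7
Event 11 (EXEC): [IRQ0] PC=2: IRET -> resume IRQ1 at PC=0 (depth now 1)
Event 12 (INT 0): INT 0 arrives: push (IRQ1, PC=0), enter IRQ0 at PC=0 (depth now 2)
Event 13 (EXEC): [IRQ0] PC=0: INC 2 -> ACC=9
Event 14 (EXEC): [IRQ0] PC=1: DEC 3 -> ACC=6
Event 15 (EXEC): [IRQ0] PC=2: IRET -> resume IRQ1 at PC=0 (depth now 1)
Event 16 (EXEC): [IRQ1] PC=0: INC 3 -> ACC=9
Event 17 (EXEC): [IRQ1] PC=1: DEC 2 -> ACC=7
Event 18 (EXEC): [IRQ1] PC=2: INC 4 -> ACC=11
Event 19 (EXEC): [IRQ1] PC=3: IRET -> resume MAIN at PC=1 (depth now 0)

Answer: MAIN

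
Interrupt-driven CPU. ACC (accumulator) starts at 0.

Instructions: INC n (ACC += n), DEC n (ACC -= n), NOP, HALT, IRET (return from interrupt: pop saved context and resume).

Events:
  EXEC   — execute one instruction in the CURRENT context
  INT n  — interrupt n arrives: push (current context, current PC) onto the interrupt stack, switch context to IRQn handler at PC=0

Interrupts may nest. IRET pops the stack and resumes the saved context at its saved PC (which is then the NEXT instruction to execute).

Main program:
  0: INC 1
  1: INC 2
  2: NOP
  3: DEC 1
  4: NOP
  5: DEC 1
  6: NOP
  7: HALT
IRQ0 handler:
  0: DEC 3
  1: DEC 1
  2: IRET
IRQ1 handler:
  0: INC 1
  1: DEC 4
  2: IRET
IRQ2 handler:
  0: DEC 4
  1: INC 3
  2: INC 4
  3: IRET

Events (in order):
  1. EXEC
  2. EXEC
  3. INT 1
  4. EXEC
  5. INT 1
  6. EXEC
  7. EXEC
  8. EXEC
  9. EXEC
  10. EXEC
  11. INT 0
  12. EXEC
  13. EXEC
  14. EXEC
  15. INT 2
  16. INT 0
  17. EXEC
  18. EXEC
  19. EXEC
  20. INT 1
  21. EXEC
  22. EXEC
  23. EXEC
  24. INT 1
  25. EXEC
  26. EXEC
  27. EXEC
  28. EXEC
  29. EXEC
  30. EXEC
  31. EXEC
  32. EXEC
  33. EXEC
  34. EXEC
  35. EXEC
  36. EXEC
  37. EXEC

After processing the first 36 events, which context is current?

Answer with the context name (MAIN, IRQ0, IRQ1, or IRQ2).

Event 1 (EXEC): [MAIN] PC=0: INC 1 -> ACC=1
Event 2 (EXEC): [MAIN] PC=1: INC 2 -> ACC=3
Event 3 (INT 1): INT 1 arrives: push (MAIN, PC=2), enter IRQ1 at PC=0 (depth now 1)
Event 4 (EXEC): [IRQ1] PC=0: INC 1 -> ACC=4
Event 5 (INT 1): INT 1 arrives: push (IRQ1, PC=1), enter IRQ1 at PC=0 (depth now 2)
Event 6 (EXEC): [IRQ1] PC=0: INC 1 -> ACC=5
Event 7 (EXEC): [IRQ1] PC=1: DEC 4 -> ACC=1
Event 8 (EXEC): [IRQ1] PC=2: IRET -> resume IRQ1 at PC=1 (depth now 1)
Event 9 (EXEC): [IRQ1] PC=1: DEC 4 -> ACC=-3
Event 10 (EXEC): [IRQ1] PC=2: IRET -> resume MAIN at PC=2 (depth now 0)
Event 11 (INT 0): INT 0 arrives: push (MAIN, PC=2), enter IRQ0 at PC=0 (depth now 1)
Event 12 (EXEC): [IRQ0] PC=0: DEC 3 -> ACC=-6
Event 13 (EXEC): [IRQ0] PC=1: DEC 1 -> ACC=-7
Event 14 (EXEC): [IRQ0] PC=2: IRET -> resume MAIN at PC=2 (depth now 0)
Event 15 (INT 2): INT 2 arrives: push (MAIN, PC=2), enter IRQ2 at PC=0 (depth now 1)
Event 16 (INT 0): INT 0 arrives: push (IRQ2, PC=0), enter IRQ0 at PC=0 (depth now 2)
Event 17 (EXEC): [IRQ0] PC=0: DEC 3 -> ACC=-10
Event 18 (EXEC): [IRQ0] PC=1: DEC 1 -> ACC=-11
Event 19 (EXEC): [IRQ0] PC=2: IRET -> resume IRQ2 at PC=0 (depth now 1)
Event 20 (INT 1): INT 1 arrives: push (IRQ2, PC=0), enter IRQ1 at PC=0 (depth now 2)
Event 21 (EXEC): [IRQ1] PC=0: INC 1 -> ACC=-10
Event 22 (EXEC): [IRQ1] PC=1: DEC 4 -> ACC=-14
Event 23 (EXEC): [IRQ1] PC=2: IRET -> resume IRQ2 at PC=0 (depth now 1)
Event 24 (INT 1): INT 1 arrives: push (IRQ2, PC=0), enter IRQ1 at PC=0 (depth now 2)
Event 25 (EXEC): [IRQ1] PC=0: INC 1 -> ACC=-13
Event 26 (EXEC): [IRQ1] PC=1: DEC 4 -> ACC=-17
Event 27 (EXEC): [IRQ1] PC=2: IRET -> resume IRQ2 at PC=0 (depth now 1)
Event 28 (EXEC): [IRQ2] PC=0: DEC 4 -> ACC=-21
Event 29 (EXEC): [IRQ2] PC=1: INC 3 -> ACC=-18
Event 30 (EXEC): [IRQ2] PC=2: INC 4 -> ACC=-14
Event 31 (EXEC): [IRQ2] PC=3: IRET -> resume MAIN at PC=2 (depth now 0)
Event 32 (EXEC): [MAIN] PC=2: NOP
Event 33 (EXEC): [MAIN] PC=3: DEC 1 -> ACC=-15
Event 34 (EXEC): [MAIN] PC=4: NOP
Event 35 (EXEC): [MAIN] PC=5: DEC 1 -> ACC=-16
Event 36 (EXEC): [MAIN] PC=6: NOP

Answer: MAIN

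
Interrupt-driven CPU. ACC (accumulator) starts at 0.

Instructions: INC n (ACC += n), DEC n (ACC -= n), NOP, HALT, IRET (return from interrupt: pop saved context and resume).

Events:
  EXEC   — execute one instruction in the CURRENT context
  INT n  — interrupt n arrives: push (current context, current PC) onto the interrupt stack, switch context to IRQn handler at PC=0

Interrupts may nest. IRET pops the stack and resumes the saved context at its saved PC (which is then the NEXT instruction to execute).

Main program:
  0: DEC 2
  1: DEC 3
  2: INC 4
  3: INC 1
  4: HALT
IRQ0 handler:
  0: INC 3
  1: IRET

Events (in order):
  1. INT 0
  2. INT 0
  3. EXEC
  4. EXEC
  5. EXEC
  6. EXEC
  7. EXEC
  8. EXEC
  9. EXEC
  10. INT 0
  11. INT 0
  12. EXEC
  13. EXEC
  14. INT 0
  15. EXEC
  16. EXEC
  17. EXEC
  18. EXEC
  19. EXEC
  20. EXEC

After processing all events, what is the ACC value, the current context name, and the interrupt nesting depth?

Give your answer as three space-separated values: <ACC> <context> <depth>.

Event 1 (INT 0): INT 0 arrives: push (MAIN, PC=0), enter IRQ0 at PC=0 (depth now 1)
Event 2 (INT 0): INT 0 arrives: push (IRQ0, PC=0), enter IRQ0 at PC=0 (depth now 2)
Event 3 (EXEC): [IRQ0] PC=0: INC 3 -> ACC=3
Event 4 (EXEC): [IRQ0] PC=1: IRET -> resume IRQ0 at PC=0 (depth now 1)
Event 5 (EXEC): [IRQ0] PC=0: INC 3 -> ACC=6
Event 6 (EXEC): [IRQ0] PC=1: IRET -> resume MAIN at PC=0 (depth now 0)
Event 7 (EXEC): [MAIN] PC=0: DEC 2 -> ACC=4
Event 8 (EXEC): [MAIN] PC=1: DEC 3 -> ACC=1
Event 9 (EXEC): [MAIN] PC=2: INC 4 -> ACC=5
Event 10 (INT 0): INT 0 arrives: push (MAIN, PC=3), enter IRQ0 at PC=0 (depth now 1)
Event 11 (INT 0): INT 0 arrives: push (IRQ0, PC=0), enter IRQ0 at PC=0 (depth now 2)
Event 12 (EXEC): [IRQ0] PC=0: INC 3 -> ACC=8
Event 13 (EXEC): [IRQ0] PC=1: IRET -> resume IRQ0 at PC=0 (depth now 1)
Event 14 (INT 0): INT 0 arrives: push (IRQ0, PC=0), enter IRQ0 at PC=0 (depth now 2)
Event 15 (EXEC): [IRQ0] PC=0: INC 3 -> ACC=11
Event 16 (EXEC): [IRQ0] PC=1: IRET -> resume IRQ0 at PC=0 (depth now 1)
Event 17 (EXEC): [IRQ0] PC=0: INC 3 -> ACC=14
Event 18 (EXEC): [IRQ0] PC=1: IRET -> resume MAIN at PC=3 (depth now 0)
Event 19 (EXEC): [MAIN] PC=3: INC 1 -> ACC=15
Event 20 (EXEC): [MAIN] PC=4: HALT

Answer: 15 MAIN 0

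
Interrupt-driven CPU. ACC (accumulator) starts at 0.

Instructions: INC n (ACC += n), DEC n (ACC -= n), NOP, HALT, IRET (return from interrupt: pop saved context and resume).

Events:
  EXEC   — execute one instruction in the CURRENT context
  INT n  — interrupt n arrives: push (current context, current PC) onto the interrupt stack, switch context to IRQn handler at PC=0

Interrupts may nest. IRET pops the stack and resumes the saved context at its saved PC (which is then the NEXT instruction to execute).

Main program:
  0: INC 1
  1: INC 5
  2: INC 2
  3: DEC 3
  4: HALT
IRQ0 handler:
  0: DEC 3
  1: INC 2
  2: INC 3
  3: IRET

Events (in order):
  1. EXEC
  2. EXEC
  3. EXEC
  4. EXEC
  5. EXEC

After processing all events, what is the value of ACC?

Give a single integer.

Answer: 5

Derivation:
Event 1 (EXEC): [MAIN] PC=0: INC 1 -> ACC=1
Event 2 (EXEC): [MAIN] PC=1: INC 5 -> ACC=6
Event 3 (EXEC): [MAIN] PC=2: INC 2 -> ACC=8
Event 4 (EXEC): [MAIN] PC=3: DEC 3 -> ACC=5
Event 5 (EXEC): [MAIN] PC=4: HALT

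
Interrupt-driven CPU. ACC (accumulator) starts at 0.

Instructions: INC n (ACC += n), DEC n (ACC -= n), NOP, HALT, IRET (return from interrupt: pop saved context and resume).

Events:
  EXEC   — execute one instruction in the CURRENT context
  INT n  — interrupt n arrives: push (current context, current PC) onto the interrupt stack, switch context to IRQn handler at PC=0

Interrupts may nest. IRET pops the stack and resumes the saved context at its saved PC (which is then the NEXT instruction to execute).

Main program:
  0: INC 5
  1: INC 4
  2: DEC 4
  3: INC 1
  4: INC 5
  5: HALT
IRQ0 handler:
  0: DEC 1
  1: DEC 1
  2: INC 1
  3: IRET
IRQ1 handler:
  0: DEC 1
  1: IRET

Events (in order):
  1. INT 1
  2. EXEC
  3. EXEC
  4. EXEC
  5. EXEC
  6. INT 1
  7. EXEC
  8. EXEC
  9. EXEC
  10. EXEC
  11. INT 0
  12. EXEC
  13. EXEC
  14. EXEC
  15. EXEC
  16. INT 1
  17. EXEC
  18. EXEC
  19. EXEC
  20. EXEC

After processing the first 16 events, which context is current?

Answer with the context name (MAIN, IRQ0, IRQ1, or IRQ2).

Event 1 (INT 1): INT 1 arrives: push (MAIN, PC=0), enter IRQ1 at PC=0 (depth now 1)
Event 2 (EXEC): [IRQ1] PC=0: DEC 1 -> ACC=-1
Event 3 (EXEC): [IRQ1] PC=1: IRET -> resume MAIN at PC=0 (depth now 0)
Event 4 (EXEC): [MAIN] PC=0: INC 5 -> ACC=4
Event 5 (EXEC): [MAIN] PC=1: INC 4 -> ACC=8
Event 6 (INT 1): INT 1 arrives: push (MAIN, PC=2), enter IRQ1 at PC=0 (depth now 1)
Event 7 (EXEC): [IRQ1] PC=0: DEC 1 -> ACC=7
Event 8 (EXEC): [IRQ1] PC=1: IRET -> resume MAIN at PC=2 (depth now 0)
Event 9 (EXEC): [MAIN] PC=2: DEC 4 -> ACC=3
Event 10 (EXEC): [MAIN] PC=3: INC 1 -> ACC=4
Event 11 (INT 0): INT 0 arrives: push (MAIN, PC=4), enter IRQ0 at PC=0 (depth now 1)
Event 12 (EXEC): [IRQ0] PC=0: DEC 1 -> ACC=3
Event 13 (EXEC): [IRQ0] PC=1: DEC 1 -> ACC=2
Event 14 (EXEC): [IRQ0] PC=2: INC 1 -> ACC=3
Event 15 (EXEC): [IRQ0] PC=3: IRET -> resume MAIN at PC=4 (depth now 0)
Event 16 (INT 1): INT 1 arrives: push (MAIN, PC=4), enter IRQ1 at PC=0 (depth now 1)

Answer: IRQ1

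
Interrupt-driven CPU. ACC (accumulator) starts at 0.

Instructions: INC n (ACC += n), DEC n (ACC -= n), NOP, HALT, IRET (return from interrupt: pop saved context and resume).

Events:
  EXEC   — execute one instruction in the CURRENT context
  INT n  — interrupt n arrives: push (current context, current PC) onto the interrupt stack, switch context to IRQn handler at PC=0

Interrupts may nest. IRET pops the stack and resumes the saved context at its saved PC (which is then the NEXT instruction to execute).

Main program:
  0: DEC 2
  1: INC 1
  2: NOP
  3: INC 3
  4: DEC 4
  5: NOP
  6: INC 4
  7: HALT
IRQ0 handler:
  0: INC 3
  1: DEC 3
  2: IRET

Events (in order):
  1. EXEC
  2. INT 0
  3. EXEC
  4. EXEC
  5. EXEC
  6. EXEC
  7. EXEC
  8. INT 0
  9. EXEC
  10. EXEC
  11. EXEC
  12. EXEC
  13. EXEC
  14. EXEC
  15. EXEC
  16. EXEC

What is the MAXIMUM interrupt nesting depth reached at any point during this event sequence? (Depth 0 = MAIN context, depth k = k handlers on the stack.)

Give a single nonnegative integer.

Event 1 (EXEC): [MAIN] PC=0: DEC 2 -> ACC=-2 [depth=0]
Event 2 (INT 0): INT 0 arrives: push (MAIN, PC=1), enter IRQ0 at PC=0 (depth now 1) [depth=1]
Event 3 (EXEC): [IRQ0] PC=0: INC 3 -> ACC=1 [depth=1]
Event 4 (EXEC): [IRQ0] PC=1: DEC 3 -> ACC=-2 [depth=1]
Event 5 (EXEC): [IRQ0] PC=2: IRET -> resume MAIN at PC=1 (depth now 0) [depth=0]
Event 6 (EXEC): [MAIN] PC=1: INC 1 -> ACC=-1 [depth=0]
Event 7 (EXEC): [MAIN] PC=2: NOP [depth=0]
Event 8 (INT 0): INT 0 arrives: push (MAIN, PC=3), enter IRQ0 at PC=0 (depth now 1) [depth=1]
Event 9 (EXEC): [IRQ0] PC=0: INC 3 -> ACC=2 [depth=1]
Event 10 (EXEC): [IRQ0] PC=1: DEC 3 -> ACC=-1 [depth=1]
Event 11 (EXEC): [IRQ0] PC=2: IRET -> resume MAIN at PC=3 (depth now 0) [depth=0]
Event 12 (EXEC): [MAIN] PC=3: INC 3 -> ACC=2 [depth=0]
Event 13 (EXEC): [MAIN] PC=4: DEC 4 -> ACC=-2 [depth=0]
Event 14 (EXEC): [MAIN] PC=5: NOP [depth=0]
Event 15 (EXEC): [MAIN] PC=6: INC 4 -> ACC=2 [depth=0]
Event 16 (EXEC): [MAIN] PC=7: HALT [depth=0]
Max depth observed: 1

Answer: 1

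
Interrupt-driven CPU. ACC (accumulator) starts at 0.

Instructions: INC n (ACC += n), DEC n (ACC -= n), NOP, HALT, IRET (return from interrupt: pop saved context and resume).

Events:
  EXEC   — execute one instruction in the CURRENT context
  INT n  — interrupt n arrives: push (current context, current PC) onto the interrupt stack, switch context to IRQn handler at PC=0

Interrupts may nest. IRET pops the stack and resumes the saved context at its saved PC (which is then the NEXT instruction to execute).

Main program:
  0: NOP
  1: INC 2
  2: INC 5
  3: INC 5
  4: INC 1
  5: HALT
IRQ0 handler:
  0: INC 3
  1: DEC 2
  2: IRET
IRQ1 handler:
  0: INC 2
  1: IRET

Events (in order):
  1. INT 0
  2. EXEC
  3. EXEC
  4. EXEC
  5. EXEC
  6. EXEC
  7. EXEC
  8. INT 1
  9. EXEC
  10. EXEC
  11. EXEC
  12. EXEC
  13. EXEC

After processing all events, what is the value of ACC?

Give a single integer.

Event 1 (INT 0): INT 0 arrives: push (MAIN, PC=0), enter IRQ0 at PC=0 (depth now 1)
Event 2 (EXEC): [IRQ0] PC=0: INC 3 -> ACC=3
Event 3 (EXEC): [IRQ0] PC=1: DEC 2 -> ACC=1
Event 4 (EXEC): [IRQ0] PC=2: IRET -> resume MAIN at PC=0 (depth now 0)
Event 5 (EXEC): [MAIN] PC=0: NOP
Event 6 (EXEC): [MAIN] PC=1: INC 2 -> ACC=3
Event 7 (EXEC): [MAIN] PC=2: INC 5 -> ACC=8
Event 8 (INT 1): INT 1 arrives: push (MAIN, PC=3), enter IRQ1 at PC=0 (depth now 1)
Event 9 (EXEC): [IRQ1] PC=0: INC 2 -> ACC=10
Event 10 (EXEC): [IRQ1] PC=1: IRET -> resume MAIN at PC=3 (depth now 0)
Event 11 (EXEC): [MAIN] PC=3: INC 5 -> ACC=15
Event 12 (EXEC): [MAIN] PC=4: INC 1 -> ACC=16
Event 13 (EXEC): [MAIN] PC=5: HALT

Answer: 16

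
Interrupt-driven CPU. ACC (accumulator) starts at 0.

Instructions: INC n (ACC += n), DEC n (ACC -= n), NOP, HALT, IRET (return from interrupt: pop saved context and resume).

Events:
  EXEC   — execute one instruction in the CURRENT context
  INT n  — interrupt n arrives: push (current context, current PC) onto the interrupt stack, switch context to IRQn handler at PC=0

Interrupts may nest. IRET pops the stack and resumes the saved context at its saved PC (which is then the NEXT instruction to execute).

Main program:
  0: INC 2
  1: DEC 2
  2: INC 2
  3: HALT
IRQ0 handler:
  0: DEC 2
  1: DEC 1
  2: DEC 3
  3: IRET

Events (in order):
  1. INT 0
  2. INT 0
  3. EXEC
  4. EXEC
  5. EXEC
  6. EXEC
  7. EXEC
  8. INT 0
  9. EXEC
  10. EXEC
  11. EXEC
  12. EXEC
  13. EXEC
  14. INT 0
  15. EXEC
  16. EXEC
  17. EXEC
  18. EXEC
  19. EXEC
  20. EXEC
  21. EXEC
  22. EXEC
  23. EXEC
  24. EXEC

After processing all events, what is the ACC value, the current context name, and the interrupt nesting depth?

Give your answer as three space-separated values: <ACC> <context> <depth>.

Event 1 (INT 0): INT 0 arrives: push (MAIN, PC=0), enter IRQ0 at PC=0 (depth now 1)
Event 2 (INT 0): INT 0 arrives: push (IRQ0, PC=0), enter IRQ0 at PC=0 (depth now 2)
Event 3 (EXEC): [IRQ0] PC=0: DEC 2 -> ACC=-2
Event 4 (EXEC): [IRQ0] PC=1: DEC 1 -> ACC=-3
Event 5 (EXEC): [IRQ0] PC=2: DEC 3 -> ACC=-6
Event 6 (EXEC): [IRQ0] PC=3: IRET -> resume IRQ0 at PC=0 (depth now 1)
Event 7 (EXEC): [IRQ0] PC=0: DEC 2 -> ACC=-8
Event 8 (INT 0): INT 0 arrives: push (IRQ0, PC=1), enter IRQ0 at PC=0 (depth now 2)
Event 9 (EXEC): [IRQ0] PC=0: DEC 2 -> ACC=-10
Event 10 (EXEC): [IRQ0] PC=1: DEC 1 -> ACC=-11
Event 11 (EXEC): [IRQ0] PC=2: DEC 3 -> ACC=-14
Event 12 (EXEC): [IRQ0] PC=3: IRET -> resume IRQ0 at PC=1 (depth now 1)
Event 13 (EXEC): [IRQ0] PC=1: DEC 1 -> ACC=-15
Event 14 (INT 0): INT 0 arrives: push (IRQ0, PC=2), enter IRQ0 at PC=0 (depth now 2)
Event 15 (EXEC): [IRQ0] PC=0: DEC 2 -> ACC=-17
Event 16 (EXEC): [IRQ0] PC=1: DEC 1 -> ACC=-18
Event 17 (EXEC): [IRQ0] PC=2: DEC 3 -> ACC=-21
Event 18 (EXEC): [IRQ0] PC=3: IRET -> resume IRQ0 at PC=2 (depth now 1)
Event 19 (EXEC): [IRQ0] PC=2: DEC 3 -> ACC=-24
Event 20 (EXEC): [IRQ0] PC=3: IRET -> resume MAIN at PC=0 (depth now 0)
Event 21 (EXEC): [MAIN] PC=0: INC 2 -> ACC=-22
Event 22 (EXEC): [MAIN] PC=1: DEC 2 -> ACC=-24
Event 23 (EXEC): [MAIN] PC=2: INC 2 -> ACC=-22
Event 24 (EXEC): [MAIN] PC=3: HALT

Answer: -22 MAIN 0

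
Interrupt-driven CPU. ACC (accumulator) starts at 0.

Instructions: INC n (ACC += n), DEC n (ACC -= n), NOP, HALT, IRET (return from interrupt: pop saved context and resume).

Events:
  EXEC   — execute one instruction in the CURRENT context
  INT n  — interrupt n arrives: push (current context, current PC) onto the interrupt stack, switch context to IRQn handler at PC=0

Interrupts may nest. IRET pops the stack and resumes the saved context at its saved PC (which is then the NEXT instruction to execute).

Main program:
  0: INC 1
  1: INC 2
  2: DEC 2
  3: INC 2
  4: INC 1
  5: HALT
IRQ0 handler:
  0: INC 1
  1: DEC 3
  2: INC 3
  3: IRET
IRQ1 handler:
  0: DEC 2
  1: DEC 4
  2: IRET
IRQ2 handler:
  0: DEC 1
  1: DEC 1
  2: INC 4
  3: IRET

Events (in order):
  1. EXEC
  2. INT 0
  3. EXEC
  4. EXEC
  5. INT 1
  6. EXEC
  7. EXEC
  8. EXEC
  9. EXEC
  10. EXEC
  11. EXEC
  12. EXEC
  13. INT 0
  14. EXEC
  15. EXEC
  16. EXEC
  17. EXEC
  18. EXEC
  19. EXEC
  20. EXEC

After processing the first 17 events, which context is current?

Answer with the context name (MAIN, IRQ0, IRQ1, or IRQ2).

Answer: MAIN

Derivation:
Event 1 (EXEC): [MAIN] PC=0: INC 1 -> ACC=1
Event 2 (INT 0): INT 0 arrives: push (MAIN, PC=1), enter IRQ0 at PC=0 (depth now 1)
Event 3 (EXEC): [IRQ0] PC=0: INC 1 -> ACC=2
Event 4 (EXEC): [IRQ0] PC=1: DEC 3 -> ACC=-1
Event 5 (INT 1): INT 1 arrives: push (IRQ0, PC=2), enter IRQ1 at PC=0 (depth now 2)
Event 6 (EXEC): [IRQ1] PC=0: DEC 2 -> ACC=-3
Event 7 (EXEC): [IRQ1] PC=1: DEC 4 -> ACC=-7
Event 8 (EXEC): [IRQ1] PC=2: IRET -> resume IRQ0 at PC=2 (depth now 1)
Event 9 (EXEC): [IRQ0] PC=2: INC 3 -> ACC=-4
Event 10 (EXEC): [IRQ0] PC=3: IRET -> resume MAIN at PC=1 (depth now 0)
Event 11 (EXEC): [MAIN] PC=1: INC 2 -> ACC=-2
Event 12 (EXEC): [MAIN] PC=2: DEC 2 -> ACC=-4
Event 13 (INT 0): INT 0 arrives: push (MAIN, PC=3), enter IRQ0 at PC=0 (depth now 1)
Event 14 (EXEC): [IRQ0] PC=0: INC 1 -> ACC=-3
Event 15 (EXEC): [IRQ0] PC=1: DEC 3 -> ACC=-6
Event 16 (EXEC): [IRQ0] PC=2: INC 3 -> ACC=-3
Event 17 (EXEC): [IRQ0] PC=3: IRET -> resume MAIN at PC=3 (depth now 0)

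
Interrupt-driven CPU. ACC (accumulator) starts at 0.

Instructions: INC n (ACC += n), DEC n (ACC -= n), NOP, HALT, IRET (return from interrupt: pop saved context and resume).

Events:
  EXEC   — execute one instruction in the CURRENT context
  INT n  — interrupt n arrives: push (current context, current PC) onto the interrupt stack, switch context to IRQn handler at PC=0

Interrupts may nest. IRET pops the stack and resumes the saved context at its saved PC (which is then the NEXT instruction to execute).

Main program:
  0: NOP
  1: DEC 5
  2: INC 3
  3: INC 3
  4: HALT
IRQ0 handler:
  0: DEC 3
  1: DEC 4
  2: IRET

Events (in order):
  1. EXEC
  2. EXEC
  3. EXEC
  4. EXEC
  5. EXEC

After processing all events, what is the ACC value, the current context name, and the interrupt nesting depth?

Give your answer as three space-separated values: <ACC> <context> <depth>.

Event 1 (EXEC): [MAIN] PC=0: NOP
Event 2 (EXEC): [MAIN] PC=1: DEC 5 -> ACC=-5
Event 3 (EXEC): [MAIN] PC=2: INC 3 -> ACC=-2
Event 4 (EXEC): [MAIN] PC=3: INC 3 -> ACC=1
Event 5 (EXEC): [MAIN] PC=4: HALT

Answer: 1 MAIN 0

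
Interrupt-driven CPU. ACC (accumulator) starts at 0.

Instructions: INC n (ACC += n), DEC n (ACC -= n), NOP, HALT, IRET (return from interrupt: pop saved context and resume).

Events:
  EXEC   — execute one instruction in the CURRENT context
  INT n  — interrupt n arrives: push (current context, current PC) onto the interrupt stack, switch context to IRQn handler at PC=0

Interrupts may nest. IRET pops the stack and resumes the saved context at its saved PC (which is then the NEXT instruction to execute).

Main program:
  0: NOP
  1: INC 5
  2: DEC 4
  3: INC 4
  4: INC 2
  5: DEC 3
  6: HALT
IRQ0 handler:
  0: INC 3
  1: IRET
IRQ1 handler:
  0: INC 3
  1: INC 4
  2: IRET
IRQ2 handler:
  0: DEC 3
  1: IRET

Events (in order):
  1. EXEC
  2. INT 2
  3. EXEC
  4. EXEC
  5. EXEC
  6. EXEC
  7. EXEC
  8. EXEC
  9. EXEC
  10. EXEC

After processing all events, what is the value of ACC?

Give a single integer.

Event 1 (EXEC): [MAIN] PC=0: NOP
Event 2 (INT 2): INT 2 arrives: push (MAIN, PC=1), enter IRQ2 at PC=0 (depth now 1)
Event 3 (EXEC): [IRQ2] PC=0: DEC 3 -> ACC=-3
Event 4 (EXEC): [IRQ2] PC=1: IRET -> resume MAIN at PC=1 (depth now 0)
Event 5 (EXEC): [MAIN] PC=1: INC 5 -> ACC=2
Event 6 (EXEC): [MAIN] PC=2: DEC 4 -> ACC=-2
Event 7 (EXEC): [MAIN] PC=3: INC 4 -> ACC=2
Event 8 (EXEC): [MAIN] PC=4: INC 2 -> ACC=4
Event 9 (EXEC): [MAIN] PC=5: DEC 3 -> ACC=1
Event 10 (EXEC): [MAIN] PC=6: HALT

Answer: 1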